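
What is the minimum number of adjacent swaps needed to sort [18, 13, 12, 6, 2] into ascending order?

10

Minimum adjacent swaps = number of inversions (each swap of adjacent out-of-order elements removes one inversion and no swap can remove more).
Count inversions — for each element, later elements that are smaller:
18: 13, 12, 6, 2 → 4
13: 12, 6, 2 → 3
12: 6, 2 → 2
6: 2 → 1
2: none → 0
Total inversions: 4 + 3 + 2 + 1 + 0 = 10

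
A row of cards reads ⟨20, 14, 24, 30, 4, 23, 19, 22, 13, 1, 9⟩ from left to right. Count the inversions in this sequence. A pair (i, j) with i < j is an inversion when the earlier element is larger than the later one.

Sweep left to right; for each value list the smaller values that follow it:
20: 6
14: 4
24: 7
30: 7
4: 1
23: 5
19: 3
22: 3
13: 2
1: 0
9: 0
Sum: 6 + 4 + 7 + 7 + 1 + 5 + 3 + 3 + 2 + 0 + 0 = 38

38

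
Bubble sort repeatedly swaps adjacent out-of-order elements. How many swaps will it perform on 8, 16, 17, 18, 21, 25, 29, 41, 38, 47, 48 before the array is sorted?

Swaps: 1

Each adjacent swap fixes exactly one inversion, so the minimum swap count equals the number of inversions.
Count inversions — for each element, later elements that are smaller:
8: none → 0
16: none → 0
17: none → 0
18: none → 0
21: none → 0
25: none → 0
29: none → 0
41: 38 → 1
38: none → 0
47: none → 0
48: none → 0
Total inversions: 0 + 0 + 0 + 0 + 0 + 0 + 0 + 1 + 0 + 0 + 0 = 1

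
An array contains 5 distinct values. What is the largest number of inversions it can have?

A reversed (strictly descending) arrangement makes every pair an inversion, giving C(5, 2) inversions.
C(5, 2) = 5·4/2 = 10

10 inversions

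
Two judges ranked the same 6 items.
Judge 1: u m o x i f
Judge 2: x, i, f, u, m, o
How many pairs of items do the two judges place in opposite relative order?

9 discordant pairs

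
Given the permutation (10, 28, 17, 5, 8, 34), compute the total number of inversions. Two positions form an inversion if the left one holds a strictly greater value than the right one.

There are 7 inversions.

Count, for each position, how many later elements it exceeds:
10 → 5, 8 → 2
28 → 17, 5, 8 → 3
17 → 5, 8 → 2
5 → none → 0
8 → none → 0
34 → none → 0
Sum: 2 + 3 + 2 + 0 + 0 + 0 = 7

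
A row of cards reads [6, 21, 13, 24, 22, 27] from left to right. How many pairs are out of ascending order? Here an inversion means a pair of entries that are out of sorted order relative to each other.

2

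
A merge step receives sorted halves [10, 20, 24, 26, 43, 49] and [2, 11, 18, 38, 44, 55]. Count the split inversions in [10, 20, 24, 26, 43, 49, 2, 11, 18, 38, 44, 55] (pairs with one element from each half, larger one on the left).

19 cross-inversions

For each element r of the right run, count left-run elements greater than r:
r = 2: 10, 20, 24, 26, 43, 49 → 6
r = 11: 20, 24, 26, 43, 49 → 5
r = 18: 20, 24, 26, 43, 49 → 5
r = 38: 43, 49 → 2
r = 44: 49 → 1
r = 55: none → 0
Cross-inversions: 6 + 5 + 5 + 2 + 1 + 0 = 19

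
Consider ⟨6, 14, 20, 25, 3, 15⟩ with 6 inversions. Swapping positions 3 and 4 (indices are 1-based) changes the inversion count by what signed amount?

+1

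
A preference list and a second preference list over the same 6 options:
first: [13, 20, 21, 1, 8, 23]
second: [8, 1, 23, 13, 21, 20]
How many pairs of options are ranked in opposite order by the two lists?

Assign each item its position (1..6) in the first ordering, then rewrite the second ordering as that position sequence:
positions: 13→1, 20→2, 21→3, 1→4, 8→5, 23→6
second ordering as positions: [5, 4, 6, 1, 3, 2]
Discordant pairs = inversions in this position sequence.
5: 4, 1, 3, 2 → 4
4: 1, 3, 2 → 3
6: 1, 3, 2 → 3
1: 0
3: 2 → 1
2: 0
Total: 4 + 3 + 3 + 0 + 1 + 0 = 11

11 pairs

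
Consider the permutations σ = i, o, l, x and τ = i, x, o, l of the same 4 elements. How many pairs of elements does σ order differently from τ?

Discordant pairs: 2

Assign each item its position (1..4) in the first ordering, then rewrite the second ordering as that position sequence:
positions: i→1, o→2, l→3, x→4
second ordering as positions: [1, 4, 2, 3]
Discordant pairs = inversions in this position sequence.
1: 0
4: 2, 3 → 2
2: 0
3: 0
Total: 0 + 2 + 0 + 0 = 2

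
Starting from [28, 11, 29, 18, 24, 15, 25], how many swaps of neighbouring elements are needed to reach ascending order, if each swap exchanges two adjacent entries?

11 swaps

Each adjacent swap fixes exactly one inversion, so the minimum swap count equals the number of inversions.
Count inversions — for each element, later elements that are smaller:
28: 11, 18, 24, 15, 25 → 5
11: none → 0
29: 18, 24, 15, 25 → 4
18: 15 → 1
24: 15 → 1
15: none → 0
25: none → 0
Total inversions: 5 + 0 + 4 + 1 + 1 + 0 + 0 = 11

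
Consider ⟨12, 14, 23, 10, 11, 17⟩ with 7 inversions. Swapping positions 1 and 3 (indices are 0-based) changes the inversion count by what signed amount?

Positions 1 and 3 hold 14 and 10; after swapping, the array is [12, 10, 23, 14, 11, 17].
Element-by-element contributions:
12: 2
10: 0
23: 3
14: 1
11: 0
17: 0
Sum: 2 + 0 + 3 + 1 + 0 + 0 = 6
Change: 6 − 7 = -1

-1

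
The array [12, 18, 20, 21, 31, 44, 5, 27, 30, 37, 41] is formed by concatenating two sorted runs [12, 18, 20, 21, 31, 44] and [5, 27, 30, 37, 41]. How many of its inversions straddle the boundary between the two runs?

Take each right-half value and tally the left-half values above it:
r = 5: 12, 18, 20, 21, 31, 44 → 6
r = 27: 31, 44 → 2
r = 30: 31, 44 → 2
r = 37: 44 → 1
r = 41: 44 → 1
Cross-inversions: 6 + 2 + 2 + 1 + 1 = 12

There are 12 cross-inversions.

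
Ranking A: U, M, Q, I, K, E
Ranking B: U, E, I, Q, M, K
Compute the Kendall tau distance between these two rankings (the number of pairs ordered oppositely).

7 discordant pairs

Assign each item its position (1..6) in the first ordering, then rewrite the second ordering as that position sequence:
positions: U→1, M→2, Q→3, I→4, K→5, E→6
second ordering as positions: [1, 6, 4, 3, 2, 5]
Discordant pairs = inversions in this position sequence.
1: 0
6: 4, 3, 2, 5 → 4
4: 3, 2 → 2
3: 2 → 1
2: 0
5: 0
Total: 0 + 4 + 2 + 1 + 0 + 0 = 7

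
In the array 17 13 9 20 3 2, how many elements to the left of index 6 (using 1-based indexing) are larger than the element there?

The element at index 6 is 2.
Elements before it: 17, 13, 9, 20, 3
Those larger than 2: 17, 13, 9, 20, 3

5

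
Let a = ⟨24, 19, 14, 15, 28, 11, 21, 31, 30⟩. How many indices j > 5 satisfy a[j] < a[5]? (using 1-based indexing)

2 such elements

The element at index 5 is 28.
Elements after it: 11, 21, 31, 30
Those smaller than 28: 11, 21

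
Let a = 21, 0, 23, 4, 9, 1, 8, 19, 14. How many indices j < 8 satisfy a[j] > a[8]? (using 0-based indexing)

3

The element at index 8 is 14.
Elements before it: 21, 0, 23, 4, 9, 1, 8, 19
Those larger than 14: 21, 23, 19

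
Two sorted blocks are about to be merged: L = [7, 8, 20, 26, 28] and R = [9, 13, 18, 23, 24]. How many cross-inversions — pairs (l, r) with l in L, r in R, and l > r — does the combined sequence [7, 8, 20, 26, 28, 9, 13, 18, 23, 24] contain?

For each element r of the right run, count left-run elements greater than r:
r = 9: 20, 26, 28 → 3
r = 13: 20, 26, 28 → 3
r = 18: 20, 26, 28 → 3
r = 23: 26, 28 → 2
r = 24: 26, 28 → 2
Cross-inversions: 3 + 3 + 3 + 2 + 2 = 13

13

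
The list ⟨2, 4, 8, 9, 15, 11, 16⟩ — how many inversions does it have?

1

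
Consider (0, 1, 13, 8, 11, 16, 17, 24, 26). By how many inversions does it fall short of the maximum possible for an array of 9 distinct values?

Maximum inversions for 9 distinct elements is C(9, 2) = 9·8/2 = 36.
Current inversions — for each element, count later smaller elements:
0: 0
1: 0
13: 2
8: 0
11: 0
16: 0
17: 0
24: 0
26: 0
Current total: 0 + 0 + 2 + 0 + 0 + 0 + 0 + 0 + 0 = 2
Shortfall: 36 − 2 = 34

34 inversions short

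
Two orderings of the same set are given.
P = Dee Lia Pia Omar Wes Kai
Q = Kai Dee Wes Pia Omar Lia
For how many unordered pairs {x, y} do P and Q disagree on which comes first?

10 disagreeing pairs

Assign each item its position (1..6) in the first ordering, then rewrite the second ordering as that position sequence:
positions: Dee→1, Lia→2, Pia→3, Omar→4, Wes→5, Kai→6
second ordering as positions: [6, 1, 5, 3, 4, 2]
Discordant pairs = inversions in this position sequence.
6: 1, 5, 3, 4, 2 → 5
1: 0
5: 3, 4, 2 → 3
3: 2 → 1
4: 2 → 1
2: 0
Total: 5 + 0 + 3 + 1 + 1 + 0 = 10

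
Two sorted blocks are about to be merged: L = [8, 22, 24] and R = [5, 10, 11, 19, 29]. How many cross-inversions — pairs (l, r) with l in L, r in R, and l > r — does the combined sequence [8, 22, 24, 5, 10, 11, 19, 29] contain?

9 split inversions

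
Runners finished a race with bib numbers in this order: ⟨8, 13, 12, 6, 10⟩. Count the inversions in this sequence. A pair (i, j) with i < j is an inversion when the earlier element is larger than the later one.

Count, for each position, how many later elements it exceeds:
8: 1
13: 3
12: 2
6: 0
10: 0
Sum: 1 + 3 + 2 + 0 + 0 = 6

6 out-of-order pairs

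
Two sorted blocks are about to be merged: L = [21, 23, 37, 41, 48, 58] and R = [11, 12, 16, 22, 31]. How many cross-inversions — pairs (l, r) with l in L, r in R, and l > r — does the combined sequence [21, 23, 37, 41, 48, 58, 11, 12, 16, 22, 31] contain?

Count, for every r in R, how many entries of L exceed r:
r = 11: 21, 23, 37, 41, 48, 58 → 6
r = 12: 21, 23, 37, 41, 48, 58 → 6
r = 16: 21, 23, 37, 41, 48, 58 → 6
r = 22: 23, 37, 41, 48, 58 → 5
r = 31: 37, 41, 48, 58 → 4
Cross-inversions: 6 + 6 + 6 + 5 + 4 = 27

27 split inversions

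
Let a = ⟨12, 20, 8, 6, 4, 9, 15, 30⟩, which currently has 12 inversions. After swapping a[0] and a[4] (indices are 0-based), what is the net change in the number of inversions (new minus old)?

-5

Positions 0 and 4 hold 12 and 4; after swapping, the array is [4, 20, 8, 6, 12, 9, 15, 30].
Element-by-element contributions:
4: 0
20: 5
8: 1
6: 0
12: 1
9: 0
15: 0
30: 0
Sum: 0 + 5 + 1 + 0 + 1 + 0 + 0 + 0 = 7
Change: 7 − 12 = -5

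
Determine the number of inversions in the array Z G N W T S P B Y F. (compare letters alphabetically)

For each element, count later entries that are smaller:
Z → G, N, W, T, S, P, B, Y, F → 9
G → B, F → 2
N → B, F → 2
W → T, S, P, B, F → 5
T → S, P, B, F → 4
S → P, B, F → 3
P → B, F → 2
B → none → 0
Y → F → 1
F → none → 0
Sum: 9 + 2 + 2 + 5 + 4 + 3 + 2 + 0 + 1 + 0 = 28

28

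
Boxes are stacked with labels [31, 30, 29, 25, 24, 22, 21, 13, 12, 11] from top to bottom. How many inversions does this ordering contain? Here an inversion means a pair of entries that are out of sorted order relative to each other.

Sweep left to right; for each value list the smaller values that follow it:
31 → 30, 29, 25, 24, 22, 21, 13, 12, 11 → 9
30 → 29, 25, 24, 22, 21, 13, 12, 11 → 8
29 → 25, 24, 22, 21, 13, 12, 11 → 7
25 → 24, 22, 21, 13, 12, 11 → 6
24 → 22, 21, 13, 12, 11 → 5
22 → 21, 13, 12, 11 → 4
21 → 13, 12, 11 → 3
13 → 12, 11 → 2
12 → 11 → 1
11 → none → 0
Sum: 9 + 8 + 7 + 6 + 5 + 4 + 3 + 2 + 1 + 0 = 45

45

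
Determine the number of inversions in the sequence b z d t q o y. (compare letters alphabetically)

Out-of-order pairs: 8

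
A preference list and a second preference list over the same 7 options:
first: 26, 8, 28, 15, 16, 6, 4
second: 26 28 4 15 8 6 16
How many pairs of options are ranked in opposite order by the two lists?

Assign each item its position (1..7) in the first ordering, then rewrite the second ordering as that position sequence:
positions: 26→1, 8→2, 28→3, 15→4, 16→5, 6→6, 4→7
second ordering as positions: [1, 3, 7, 4, 2, 6, 5]
Discordant pairs = inversions in this position sequence.
1: 0
3: 2 → 1
7: 4, 2, 6, 5 → 4
4: 2 → 1
2: 0
6: 5 → 1
5: 0
Total: 0 + 1 + 4 + 1 + 0 + 1 + 0 = 7

7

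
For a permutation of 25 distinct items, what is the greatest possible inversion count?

300 inversions

A reversed (strictly descending) arrangement makes every pair an inversion, giving C(25, 2) inversions.
C(25, 2) = 25·24/2 = 300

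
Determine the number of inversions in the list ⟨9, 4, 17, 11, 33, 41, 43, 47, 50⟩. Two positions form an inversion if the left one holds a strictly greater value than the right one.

Inversions: 2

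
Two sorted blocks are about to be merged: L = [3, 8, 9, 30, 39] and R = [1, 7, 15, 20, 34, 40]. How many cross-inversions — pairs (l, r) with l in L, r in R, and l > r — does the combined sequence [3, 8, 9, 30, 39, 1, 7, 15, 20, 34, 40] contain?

14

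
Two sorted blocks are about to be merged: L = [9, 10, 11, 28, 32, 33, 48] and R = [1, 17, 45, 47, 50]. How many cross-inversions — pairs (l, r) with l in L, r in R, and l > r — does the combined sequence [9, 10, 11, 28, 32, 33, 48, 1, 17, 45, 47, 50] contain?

Take each right-half value and tally the left-half values above it:
r = 1: 9, 10, 11, 28, 32, 33, 48 → 7
r = 17: 28, 32, 33, 48 → 4
r = 45: 48 → 1
r = 47: 48 → 1
r = 50: none → 0
Cross-inversions: 7 + 4 + 1 + 1 + 0 = 13

There are 13 split inversions.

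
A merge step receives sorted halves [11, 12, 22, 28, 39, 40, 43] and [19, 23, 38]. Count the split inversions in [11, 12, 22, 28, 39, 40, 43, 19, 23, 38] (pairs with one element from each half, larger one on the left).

12

For each element r of the right run, count left-run elements greater than r:
r = 19: 22, 28, 39, 40, 43 → 5
r = 23: 28, 39, 40, 43 → 4
r = 38: 39, 40, 43 → 3
Cross-inversions: 5 + 4 + 3 = 12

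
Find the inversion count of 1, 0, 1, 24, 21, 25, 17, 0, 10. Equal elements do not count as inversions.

Count, for each position, how many later elements it exceeds:
1 → 0, 0 → 2
0 → none → 0
1 → 0 → 1
24 → 21, 17, 0, 10 → 4
21 → 17, 0, 10 → 3
25 → 17, 0, 10 → 3
17 → 0, 10 → 2
0 → none → 0
10 → none → 0
Sum: 2 + 0 + 1 + 4 + 3 + 3 + 2 + 0 + 0 = 15

Inversions: 15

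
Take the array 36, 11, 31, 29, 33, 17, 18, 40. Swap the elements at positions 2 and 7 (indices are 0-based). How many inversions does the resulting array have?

There are 16 inversions.

Positions 2 and 7 hold 31 and 40; after swapping, the array is [36, 11, 40, 29, 33, 17, 18, 31].
Count, for each position, how many later elements it exceeds:
36 → 11, 29, 33, 17, 18, 31 → 6
11 → none → 0
40 → 29, 33, 17, 18, 31 → 5
29 → 17, 18 → 2
33 → 17, 18, 31 → 3
17 → none → 0
18 → none → 0
31 → none → 0
Sum: 6 + 0 + 5 + 2 + 3 + 0 + 0 + 0 = 16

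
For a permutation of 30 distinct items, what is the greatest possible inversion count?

A reversed (strictly descending) arrangement makes every pair an inversion, giving C(30, 2) inversions.
C(30, 2) = 30·29/2 = 435

435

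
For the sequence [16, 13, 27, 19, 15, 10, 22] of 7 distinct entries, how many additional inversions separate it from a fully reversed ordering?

Maximum inversions for 7 distinct elements is C(7, 2) = 7·6/2 = 21.
Current inversions — for each element, count later smaller elements:
16: 3
13: 1
27: 4
19: 2
15: 1
10: 0
22: 0
Current total: 3 + 1 + 4 + 2 + 1 + 0 + 0 = 11
Shortfall: 21 − 11 = 10

10 inversions short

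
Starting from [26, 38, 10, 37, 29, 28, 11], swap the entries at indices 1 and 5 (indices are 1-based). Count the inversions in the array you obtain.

14 inversions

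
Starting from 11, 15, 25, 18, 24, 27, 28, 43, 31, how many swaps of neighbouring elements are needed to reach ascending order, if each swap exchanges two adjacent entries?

Each adjacent swap fixes exactly one inversion, so the minimum swap count equals the number of inversions.
Count inversions — for each element, later elements that are smaller:
11: none → 0
15: none → 0
25: 18, 24 → 2
18: none → 0
24: none → 0
27: none → 0
28: none → 0
43: 31 → 1
31: none → 0
Total inversions: 0 + 0 + 2 + 0 + 0 + 0 + 0 + 1 + 0 = 3

3 swaps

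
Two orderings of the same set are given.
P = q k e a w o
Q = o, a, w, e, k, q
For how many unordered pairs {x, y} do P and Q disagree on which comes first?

Disagreeing pairs: 14

Assign each item its position (1..6) in the first ordering, then rewrite the second ordering as that position sequence:
positions: q→1, k→2, e→3, a→4, w→5, o→6
second ordering as positions: [6, 4, 5, 3, 2, 1]
Discordant pairs = inversions in this position sequence.
6: 4, 5, 3, 2, 1 → 5
4: 3, 2, 1 → 3
5: 3, 2, 1 → 3
3: 2, 1 → 2
2: 1 → 1
1: 0
Total: 5 + 3 + 3 + 2 + 1 + 0 = 14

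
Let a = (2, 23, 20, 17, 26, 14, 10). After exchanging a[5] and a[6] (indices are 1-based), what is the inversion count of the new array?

Positions 5 and 6 hold 26 and 14; after swapping, the array is [2, 23, 20, 17, 14, 26, 10].
For each element, count later entries that are smaller:
2: 0
23: 4
20: 3
17: 2
14: 1
26: 1
10: 0
Sum: 0 + 4 + 3 + 2 + 1 + 1 + 0 = 11

11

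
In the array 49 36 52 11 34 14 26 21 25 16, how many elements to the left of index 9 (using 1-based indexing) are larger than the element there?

The element at index 9 is 25.
Elements before it: 49, 36, 52, 11, 34, 14, 26, 21
Those larger than 25: 49, 36, 52, 34, 26

5 such elements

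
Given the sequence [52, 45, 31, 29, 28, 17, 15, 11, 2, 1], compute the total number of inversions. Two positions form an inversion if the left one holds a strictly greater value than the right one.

There are 45 out-of-order pairs.

For each element, count later entries that are smaller:
52 → 45, 31, 29, 28, 17, 15, 11, 2, 1 → 9
45 → 31, 29, 28, 17, 15, 11, 2, 1 → 8
31 → 29, 28, 17, 15, 11, 2, 1 → 7
29 → 28, 17, 15, 11, 2, 1 → 6
28 → 17, 15, 11, 2, 1 → 5
17 → 15, 11, 2, 1 → 4
15 → 11, 2, 1 → 3
11 → 2, 1 → 2
2 → 1 → 1
1 → none → 0
Sum: 9 + 8 + 7 + 6 + 5 + 4 + 3 + 2 + 1 + 0 = 45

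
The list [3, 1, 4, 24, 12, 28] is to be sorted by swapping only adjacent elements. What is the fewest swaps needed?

The minimum number of adjacent swaps to sort an array equals its inversion count, since every such swap removes exactly one inversion.
Count inversions — for each element, later elements that are smaller:
3: 1 → 1
1: none → 0
4: none → 0
24: 12 → 1
12: none → 0
28: none → 0
Total inversions: 1 + 0 + 0 + 1 + 0 + 0 = 2

2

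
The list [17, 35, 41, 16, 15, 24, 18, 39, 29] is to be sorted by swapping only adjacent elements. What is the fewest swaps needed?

16 adjacent swaps

The minimum number of adjacent swaps to sort an array equals its inversion count, since every such swap removes exactly one inversion.
Count inversions — for each element, later elements that are smaller:
17: 16, 15 → 2
35: 16, 15, 24, 18, 29 → 5
41: 16, 15, 24, 18, 39, 29 → 6
16: 15 → 1
15: none → 0
24: 18 → 1
18: none → 0
39: 29 → 1
29: none → 0
Total inversions: 2 + 5 + 6 + 1 + 0 + 1 + 0 + 1 + 0 = 16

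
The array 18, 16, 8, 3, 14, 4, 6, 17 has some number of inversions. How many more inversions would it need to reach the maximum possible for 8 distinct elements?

11

Maximum inversions for 8 distinct elements is C(8, 2) = 8·7/2 = 28.
Current inversions — for each element, count later smaller elements:
18: 7
16: 5
8: 3
3: 0
14: 2
4: 0
6: 0
17: 0
Current total: 7 + 5 + 3 + 0 + 2 + 0 + 0 + 0 = 17
Shortfall: 28 − 17 = 11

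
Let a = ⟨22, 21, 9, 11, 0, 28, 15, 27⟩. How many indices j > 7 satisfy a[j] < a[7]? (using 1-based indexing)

0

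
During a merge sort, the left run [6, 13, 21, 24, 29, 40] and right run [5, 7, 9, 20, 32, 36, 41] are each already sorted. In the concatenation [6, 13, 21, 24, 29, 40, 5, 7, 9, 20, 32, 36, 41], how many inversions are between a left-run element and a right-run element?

For each element r of the right run, count left-run elements greater than r:
r = 5: 6, 13, 21, 24, 29, 40 → 6
r = 7: 13, 21, 24, 29, 40 → 5
r = 9: 13, 21, 24, 29, 40 → 5
r = 20: 21, 24, 29, 40 → 4
r = 32: 40 → 1
r = 36: 40 → 1
r = 41: none → 0
Cross-inversions: 6 + 5 + 5 + 4 + 1 + 1 + 0 = 22

Cross-inversions: 22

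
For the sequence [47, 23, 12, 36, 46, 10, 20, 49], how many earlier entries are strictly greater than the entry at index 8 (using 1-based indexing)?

0

The element at index 8 is 49.
Elements before it: 47, 23, 12, 36, 46, 10, 20
None of them are larger than 49.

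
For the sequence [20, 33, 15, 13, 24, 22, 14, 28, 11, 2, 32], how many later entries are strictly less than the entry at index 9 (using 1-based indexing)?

The element at index 9 is 11.
Elements after it: 2, 32
Those smaller than 11: 2

1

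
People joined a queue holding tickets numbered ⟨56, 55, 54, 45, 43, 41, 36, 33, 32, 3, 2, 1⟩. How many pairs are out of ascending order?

There are 66 inversions.

Element-by-element contributions:
56: 11
55: 10
54: 9
45: 8
43: 7
41: 6
36: 5
33: 4
32: 3
3: 2
2: 1
1: 0
Sum: 11 + 10 + 9 + 8 + 7 + 6 + 5 + 4 + 3 + 2 + 1 + 0 = 66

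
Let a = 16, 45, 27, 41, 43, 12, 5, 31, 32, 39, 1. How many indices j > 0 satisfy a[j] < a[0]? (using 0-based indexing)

The element at index 0 is 16.
Elements after it: 45, 27, 41, 43, 12, 5, 31, 32, 39, 1
Those smaller than 16: 12, 5, 1

3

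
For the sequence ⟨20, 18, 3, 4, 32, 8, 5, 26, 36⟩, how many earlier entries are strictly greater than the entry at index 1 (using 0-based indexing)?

The element at index 1 is 18.
Elements before it: 20
Those larger than 18: 20

1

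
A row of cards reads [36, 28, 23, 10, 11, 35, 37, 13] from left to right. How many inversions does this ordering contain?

Element-by-element contributions:
36: 6
28: 4
23: 3
10: 0
11: 0
35: 1
37: 1
13: 0
Sum: 6 + 4 + 3 + 0 + 0 + 1 + 1 + 0 = 15

There are 15 out-of-order pairs.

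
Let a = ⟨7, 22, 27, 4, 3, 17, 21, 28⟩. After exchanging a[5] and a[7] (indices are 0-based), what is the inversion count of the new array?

14 inversions

Positions 5 and 7 hold 17 and 28; after swapping, the array is [7, 22, 27, 4, 3, 28, 21, 17].
Count, for each position, how many later elements it exceeds:
7: 2
22: 4
27: 4
4: 1
3: 0
28: 2
21: 1
17: 0
Sum: 2 + 4 + 4 + 1 + 0 + 2 + 1 + 0 = 14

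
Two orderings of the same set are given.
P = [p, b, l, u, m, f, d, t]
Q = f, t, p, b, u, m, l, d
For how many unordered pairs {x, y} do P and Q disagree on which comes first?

Assign each item its position (1..8) in the first ordering, then rewrite the second ordering as that position sequence:
positions: p→1, b→2, l→3, u→4, m→5, f→6, d→7, t→8
second ordering as positions: [6, 8, 1, 2, 4, 5, 3, 7]
Discordant pairs = inversions in this position sequence.
6: 1, 2, 4, 5, 3 → 5
8: 1, 2, 4, 5, 3, 7 → 6
1: 0
2: 0
4: 3 → 1
5: 3 → 1
3: 0
7: 0
Total: 5 + 6 + 0 + 0 + 1 + 1 + 0 + 0 = 13

13 disagreeing pairs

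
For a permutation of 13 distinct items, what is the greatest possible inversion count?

There are 78 inversions.

The maximum occurs when the array is in strictly decreasing order: every one of the C(13, 2) pairs is inverted.
C(13, 2) = 13·12/2 = 78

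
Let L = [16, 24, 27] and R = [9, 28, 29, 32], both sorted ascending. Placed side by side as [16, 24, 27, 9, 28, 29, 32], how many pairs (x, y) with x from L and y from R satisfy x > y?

3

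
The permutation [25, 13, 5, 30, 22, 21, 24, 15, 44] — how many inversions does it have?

15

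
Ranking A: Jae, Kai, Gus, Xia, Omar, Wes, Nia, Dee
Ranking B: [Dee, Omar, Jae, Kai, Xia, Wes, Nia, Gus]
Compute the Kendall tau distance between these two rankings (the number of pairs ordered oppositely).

14

Assign each item its position (1..8) in the first ordering, then rewrite the second ordering as that position sequence:
positions: Jae→1, Kai→2, Gus→3, Xia→4, Omar→5, Wes→6, Nia→7, Dee→8
second ordering as positions: [8, 5, 1, 2, 4, 6, 7, 3]
Discordant pairs = inversions in this position sequence.
8: 5, 1, 2, 4, 6, 7, 3 → 7
5: 1, 2, 4, 3 → 4
1: 0
2: 0
4: 3 → 1
6: 3 → 1
7: 3 → 1
3: 0
Total: 7 + 4 + 0 + 0 + 1 + 1 + 1 + 0 = 14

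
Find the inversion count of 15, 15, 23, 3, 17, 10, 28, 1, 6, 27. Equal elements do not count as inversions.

Count, for each position, how many later elements it exceeds:
15 → 3, 10, 1, 6 → 4
15 → 3, 10, 1, 6 → 4
23 → 3, 17, 10, 1, 6 → 5
3 → 1 → 1
17 → 10, 1, 6 → 3
10 → 1, 6 → 2
28 → 1, 6, 27 → 3
1 → none → 0
6 → none → 0
27 → none → 0
Sum: 4 + 4 + 5 + 1 + 3 + 2 + 3 + 0 + 0 + 0 = 22

Inversions: 22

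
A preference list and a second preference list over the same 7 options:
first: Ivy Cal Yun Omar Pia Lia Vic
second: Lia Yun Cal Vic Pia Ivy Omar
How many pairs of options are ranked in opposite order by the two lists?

Assign each item its position (1..7) in the first ordering, then rewrite the second ordering as that position sequence:
positions: Ivy→1, Cal→2, Yun→3, Omar→4, Pia→5, Lia→6, Vic→7
second ordering as positions: [6, 3, 2, 7, 5, 1, 4]
Discordant pairs = inversions in this position sequence.
6: 3, 2, 5, 1, 4 → 5
3: 2, 1 → 2
2: 1 → 1
7: 5, 1, 4 → 3
5: 1, 4 → 2
1: 0
4: 0
Total: 5 + 2 + 1 + 3 + 2 + 0 + 0 = 13

Pairs: 13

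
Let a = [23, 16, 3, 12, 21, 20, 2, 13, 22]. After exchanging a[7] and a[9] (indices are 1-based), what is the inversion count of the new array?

22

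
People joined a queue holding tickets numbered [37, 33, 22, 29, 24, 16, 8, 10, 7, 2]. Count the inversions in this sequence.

42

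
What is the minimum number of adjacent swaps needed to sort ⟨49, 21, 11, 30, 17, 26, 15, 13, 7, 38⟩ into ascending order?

29 swaps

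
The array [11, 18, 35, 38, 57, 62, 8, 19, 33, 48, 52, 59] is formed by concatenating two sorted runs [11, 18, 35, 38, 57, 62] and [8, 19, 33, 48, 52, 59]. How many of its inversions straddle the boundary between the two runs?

Take each right-half value and tally the left-half values above it:
r = 8: 11, 18, 35, 38, 57, 62 → 6
r = 19: 35, 38, 57, 62 → 4
r = 33: 35, 38, 57, 62 → 4
r = 48: 57, 62 → 2
r = 52: 57, 62 → 2
r = 59: 62 → 1
Cross-inversions: 6 + 4 + 4 + 2 + 2 + 1 = 19

19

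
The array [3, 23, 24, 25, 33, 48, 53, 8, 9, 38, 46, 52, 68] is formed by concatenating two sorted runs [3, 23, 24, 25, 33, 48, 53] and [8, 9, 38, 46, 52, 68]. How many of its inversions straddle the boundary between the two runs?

There are 17 cross-inversions.

For each element r of the right run, count left-run elements greater than r:
r = 8: 23, 24, 25, 33, 48, 53 → 6
r = 9: 23, 24, 25, 33, 48, 53 → 6
r = 38: 48, 53 → 2
r = 46: 48, 53 → 2
r = 52: 53 → 1
r = 68: none → 0
Cross-inversions: 6 + 6 + 2 + 2 + 1 + 0 = 17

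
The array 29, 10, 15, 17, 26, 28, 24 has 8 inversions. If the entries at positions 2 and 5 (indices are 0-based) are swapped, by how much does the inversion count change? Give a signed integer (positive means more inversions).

+5

Positions 2 and 5 hold 15 and 28; after swapping, the array is [29, 10, 28, 17, 26, 15, 24].
Element-by-element contributions:
29 → 10, 28, 17, 26, 15, 24 → 6
10 → none → 0
28 → 17, 26, 15, 24 → 4
17 → 15 → 1
26 → 15, 24 → 2
15 → none → 0
24 → none → 0
Sum: 6 + 0 + 4 + 1 + 2 + 0 + 0 = 13
Change: 13 − 8 = +5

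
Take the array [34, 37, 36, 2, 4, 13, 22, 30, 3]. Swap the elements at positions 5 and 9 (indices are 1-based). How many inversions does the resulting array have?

Positions 5 and 9 hold 4 and 3; after swapping, the array is [34, 37, 36, 2, 3, 13, 22, 30, 4].
Sweep left to right; for each value list the smaller values that follow it:
34 → 2, 3, 13, 22, 30, 4 → 6
37 → 36, 2, 3, 13, 22, 30, 4 → 7
36 → 2, 3, 13, 22, 30, 4 → 6
2 → none → 0
3 → none → 0
13 → 4 → 1
22 → 4 → 1
30 → 4 → 1
4 → none → 0
Sum: 6 + 7 + 6 + 0 + 0 + 1 + 1 + 1 + 0 = 22

Inversions: 22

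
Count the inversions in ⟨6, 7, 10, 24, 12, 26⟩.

Sweep left to right; for each value list the smaller values that follow it:
6: 0
7: 0
10: 0
24: 1
12: 0
26: 0
Sum: 0 + 0 + 0 + 1 + 0 + 0 = 1

Inversions: 1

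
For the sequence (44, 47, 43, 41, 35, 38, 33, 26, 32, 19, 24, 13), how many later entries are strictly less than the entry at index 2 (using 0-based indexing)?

The element at index 2 is 43.
Elements after it: 41, 35, 38, 33, 26, 32, 19, 24, 13
Those smaller than 43: 41, 35, 38, 33, 26, 32, 19, 24, 13

9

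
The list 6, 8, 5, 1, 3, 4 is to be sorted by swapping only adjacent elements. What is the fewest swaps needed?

11

Minimum adjacent swaps = number of inversions (each swap of adjacent out-of-order elements removes one inversion and no swap can remove more).
Count inversions — for each element, later elements that are smaller:
6: 5, 1, 3, 4 → 4
8: 5, 1, 3, 4 → 4
5: 1, 3, 4 → 3
1: none → 0
3: none → 0
4: none → 0
Total inversions: 4 + 4 + 3 + 0 + 0 + 0 = 11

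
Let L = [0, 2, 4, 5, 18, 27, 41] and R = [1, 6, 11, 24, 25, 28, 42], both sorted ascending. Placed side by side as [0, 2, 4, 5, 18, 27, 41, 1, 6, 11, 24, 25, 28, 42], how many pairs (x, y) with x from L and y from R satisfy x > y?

17

Take each right-half value and tally the left-half values above it:
r = 1: 2, 4, 5, 18, 27, 41 → 6
r = 6: 18, 27, 41 → 3
r = 11: 18, 27, 41 → 3
r = 24: 27, 41 → 2
r = 25: 27, 41 → 2
r = 28: 41 → 1
r = 42: none → 0
Cross-inversions: 6 + 3 + 3 + 2 + 2 + 1 + 0 = 17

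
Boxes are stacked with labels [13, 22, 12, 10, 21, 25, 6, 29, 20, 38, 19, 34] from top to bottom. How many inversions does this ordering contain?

Element-by-element contributions:
13 → 12, 10, 6 → 3
22 → 12, 10, 21, 6, 20, 19 → 6
12 → 10, 6 → 2
10 → 6 → 1
21 → 6, 20, 19 → 3
25 → 6, 20, 19 → 3
6 → none → 0
29 → 20, 19 → 2
20 → 19 → 1
38 → 19, 34 → 2
19 → none → 0
34 → none → 0
Sum: 3 + 6 + 2 + 1 + 3 + 3 + 0 + 2 + 1 + 2 + 0 + 0 = 23

23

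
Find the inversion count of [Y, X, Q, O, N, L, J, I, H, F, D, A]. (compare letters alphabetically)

Count, for each position, how many later elements it exceeds:
Y → X, Q, O, N, L, J, I, H, F, D, A → 11
X → Q, O, N, L, J, I, H, F, D, A → 10
Q → O, N, L, J, I, H, F, D, A → 9
O → N, L, J, I, H, F, D, A → 8
N → L, J, I, H, F, D, A → 7
L → J, I, H, F, D, A → 6
J → I, H, F, D, A → 5
I → H, F, D, A → 4
H → F, D, A → 3
F → D, A → 2
D → A → 1
A → none → 0
Sum: 11 + 10 + 9 + 8 + 7 + 6 + 5 + 4 + 3 + 2 + 1 + 0 = 66

There are 66 inversions.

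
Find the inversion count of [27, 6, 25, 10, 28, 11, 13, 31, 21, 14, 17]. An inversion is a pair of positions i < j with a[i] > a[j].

24 out-of-order pairs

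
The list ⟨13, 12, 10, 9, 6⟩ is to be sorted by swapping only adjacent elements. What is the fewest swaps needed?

10 adjacent swaps

Each adjacent swap fixes exactly one inversion, so the minimum swap count equals the number of inversions.
Count inversions — for each element, later elements that are smaller:
13: 12, 10, 9, 6 → 4
12: 10, 9, 6 → 3
10: 9, 6 → 2
9: 6 → 1
6: none → 0
Total inversions: 4 + 3 + 2 + 1 + 0 = 10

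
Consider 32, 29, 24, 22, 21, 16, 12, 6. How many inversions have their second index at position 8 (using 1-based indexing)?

7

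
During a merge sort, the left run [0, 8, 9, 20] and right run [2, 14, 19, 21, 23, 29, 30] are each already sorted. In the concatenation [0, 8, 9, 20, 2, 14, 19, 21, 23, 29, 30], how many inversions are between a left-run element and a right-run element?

5 cross-inversions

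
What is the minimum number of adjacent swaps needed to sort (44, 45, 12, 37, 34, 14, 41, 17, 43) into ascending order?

Each adjacent swap fixes exactly one inversion, so the minimum swap count equals the number of inversions.
Count inversions — for each element, later elements that are smaller:
44: 12, 37, 34, 14, 41, 17, 43 → 7
45: 12, 37, 34, 14, 41, 17, 43 → 7
12: none → 0
37: 34, 14, 17 → 3
34: 14, 17 → 2
14: none → 0
41: 17 → 1
17: none → 0
43: none → 0
Total inversions: 7 + 7 + 0 + 3 + 2 + 0 + 1 + 0 + 0 = 20

20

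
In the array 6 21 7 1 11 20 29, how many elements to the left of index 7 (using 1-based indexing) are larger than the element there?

0

The element at index 7 is 29.
Elements before it: 6, 21, 7, 1, 11, 20
None of them are larger than 29.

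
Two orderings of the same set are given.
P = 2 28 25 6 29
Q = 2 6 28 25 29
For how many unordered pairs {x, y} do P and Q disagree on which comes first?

2

Assign each item its position (1..5) in the first ordering, then rewrite the second ordering as that position sequence:
positions: 2→1, 28→2, 25→3, 6→4, 29→5
second ordering as positions: [1, 4, 2, 3, 5]
Discordant pairs = inversions in this position sequence.
1: 0
4: 2, 3 → 2
2: 0
3: 0
5: 0
Total: 0 + 2 + 0 + 0 + 0 = 2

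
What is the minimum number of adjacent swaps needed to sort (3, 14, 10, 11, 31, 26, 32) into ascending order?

Minimum adjacent swaps = number of inversions (each swap of adjacent out-of-order elements removes one inversion and no swap can remove more).
Count inversions — for each element, later elements that are smaller:
3: none → 0
14: 10, 11 → 2
10: none → 0
11: none → 0
31: 26 → 1
26: none → 0
32: none → 0
Total inversions: 0 + 2 + 0 + 0 + 1 + 0 + 0 = 3

3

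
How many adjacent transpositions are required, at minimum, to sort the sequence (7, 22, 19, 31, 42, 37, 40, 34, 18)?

13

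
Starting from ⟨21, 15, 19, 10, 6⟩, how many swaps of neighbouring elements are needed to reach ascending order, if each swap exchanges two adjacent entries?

Minimum adjacent swaps = number of inversions (each swap of adjacent out-of-order elements removes one inversion and no swap can remove more).
Count inversions — for each element, later elements that are smaller:
21: 15, 19, 10, 6 → 4
15: 10, 6 → 2
19: 10, 6 → 2
10: 6 → 1
6: none → 0
Total inversions: 4 + 2 + 2 + 1 + 0 = 9

There are 9 swaps.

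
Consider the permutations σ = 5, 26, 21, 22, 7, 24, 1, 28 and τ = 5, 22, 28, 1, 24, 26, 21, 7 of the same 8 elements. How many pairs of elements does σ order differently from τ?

There are 14 discordant pairs.

Assign each item its position (1..8) in the first ordering, then rewrite the second ordering as that position sequence:
positions: 5→1, 26→2, 21→3, 22→4, 7→5, 24→6, 1→7, 28→8
second ordering as positions: [1, 4, 8, 7, 6, 2, 3, 5]
Discordant pairs = inversions in this position sequence.
1: 0
4: 2, 3 → 2
8: 7, 6, 2, 3, 5 → 5
7: 6, 2, 3, 5 → 4
6: 2, 3, 5 → 3
2: 0
3: 0
5: 0
Total: 0 + 2 + 5 + 4 + 3 + 0 + 0 + 0 = 14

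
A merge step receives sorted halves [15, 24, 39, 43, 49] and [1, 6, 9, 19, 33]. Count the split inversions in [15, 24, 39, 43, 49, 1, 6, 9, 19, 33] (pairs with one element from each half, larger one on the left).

Count, for every r in R, how many entries of L exceed r:
r = 1: 15, 24, 39, 43, 49 → 5
r = 6: 15, 24, 39, 43, 49 → 5
r = 9: 15, 24, 39, 43, 49 → 5
r = 19: 24, 39, 43, 49 → 4
r = 33: 39, 43, 49 → 3
Cross-inversions: 5 + 5 + 5 + 4 + 3 = 22

22 split inversions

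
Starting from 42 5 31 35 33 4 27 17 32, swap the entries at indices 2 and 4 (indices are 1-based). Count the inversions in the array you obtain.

Positions 2 and 4 hold 5 and 35; after swapping, the array is [42, 35, 31, 5, 33, 4, 27, 17, 32].
For each element, count later entries that are smaller:
42 → 35, 31, 5, 33, 4, 27, 17, 32 → 8
35 → 31, 5, 33, 4, 27, 17, 32 → 7
31 → 5, 4, 27, 17 → 4
5 → 4 → 1
33 → 4, 27, 17, 32 → 4
4 → none → 0
27 → 17 → 1
17 → none → 0
32 → none → 0
Sum: 8 + 7 + 4 + 1 + 4 + 0 + 1 + 0 + 0 = 25

25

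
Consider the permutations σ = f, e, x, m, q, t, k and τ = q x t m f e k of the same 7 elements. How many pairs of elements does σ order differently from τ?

11

Assign each item its position (1..7) in the first ordering, then rewrite the second ordering as that position sequence:
positions: f→1, e→2, x→3, m→4, q→5, t→6, k→7
second ordering as positions: [5, 3, 6, 4, 1, 2, 7]
Discordant pairs = inversions in this position sequence.
5: 3, 4, 1, 2 → 4
3: 1, 2 → 2
6: 4, 1, 2 → 3
4: 1, 2 → 2
1: 0
2: 0
7: 0
Total: 4 + 2 + 3 + 2 + 0 + 0 + 0 = 11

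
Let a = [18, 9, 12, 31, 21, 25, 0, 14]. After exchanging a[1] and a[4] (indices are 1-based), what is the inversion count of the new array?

Positions 1 and 4 hold 18 and 31; after swapping, the array is [31, 9, 12, 18, 21, 25, 0, 14].
For each element, count later entries that are smaller:
31: 7
9: 1
12: 1
18: 2
21: 2
25: 2
0: 0
14: 0
Sum: 7 + 1 + 1 + 2 + 2 + 2 + 0 + 0 = 15

Inversions: 15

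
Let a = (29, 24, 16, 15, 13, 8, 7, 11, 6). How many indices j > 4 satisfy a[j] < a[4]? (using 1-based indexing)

The element at index 4 is 15.
Elements after it: 13, 8, 7, 11, 6
Those smaller than 15: 13, 8, 7, 11, 6

5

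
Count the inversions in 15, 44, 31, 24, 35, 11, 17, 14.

For each element, count later entries that are smaller:
15 → 11, 14 → 2
44 → 31, 24, 35, 11, 17, 14 → 6
31 → 24, 11, 17, 14 → 4
24 → 11, 17, 14 → 3
35 → 11, 17, 14 → 3
11 → none → 0
17 → 14 → 1
14 → none → 0
Sum: 2 + 6 + 4 + 3 + 3 + 0 + 1 + 0 = 19

Inversions: 19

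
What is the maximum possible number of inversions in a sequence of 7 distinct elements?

21

A reversed (strictly descending) arrangement makes every pair an inversion, giving C(7, 2) inversions.
C(7, 2) = 7·6/2 = 21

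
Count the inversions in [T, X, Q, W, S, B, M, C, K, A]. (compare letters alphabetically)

37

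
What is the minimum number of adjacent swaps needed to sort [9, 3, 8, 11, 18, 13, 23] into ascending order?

3 swaps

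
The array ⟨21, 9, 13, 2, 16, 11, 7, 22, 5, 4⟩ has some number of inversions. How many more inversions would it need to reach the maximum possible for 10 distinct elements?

16 inversions short

Maximum inversions for 10 distinct elements is C(10, 2) = 10·9/2 = 45.
Current inversions — for each element, count later smaller elements:
21: 8
9: 4
13: 5
2: 0
16: 4
11: 3
7: 2
22: 2
5: 1
4: 0
Current total: 8 + 4 + 5 + 0 + 4 + 3 + 2 + 2 + 1 + 0 = 29
Shortfall: 45 − 29 = 16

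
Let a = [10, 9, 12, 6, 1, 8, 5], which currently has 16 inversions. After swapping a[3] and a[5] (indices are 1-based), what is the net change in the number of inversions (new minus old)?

-3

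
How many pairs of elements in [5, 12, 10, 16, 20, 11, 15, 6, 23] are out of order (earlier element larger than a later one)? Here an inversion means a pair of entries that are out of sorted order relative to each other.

Count, for each position, how many later elements it exceeds:
5 → none → 0
12 → 10, 11, 6 → 3
10 → 6 → 1
16 → 11, 15, 6 → 3
20 → 11, 15, 6 → 3
11 → 6 → 1
15 → 6 → 1
6 → none → 0
23 → none → 0
Sum: 0 + 3 + 1 + 3 + 3 + 1 + 1 + 0 + 0 = 12

There are 12 inversions.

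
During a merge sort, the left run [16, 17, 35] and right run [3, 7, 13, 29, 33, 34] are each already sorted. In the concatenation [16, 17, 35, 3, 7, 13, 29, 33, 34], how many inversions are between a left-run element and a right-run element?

Count, for every r in R, how many entries of L exceed r:
r = 3: 16, 17, 35 → 3
r = 7: 16, 17, 35 → 3
r = 13: 16, 17, 35 → 3
r = 29: 35 → 1
r = 33: 35 → 1
r = 34: 35 → 1
Cross-inversions: 3 + 3 + 3 + 1 + 1 + 1 = 12

12 split inversions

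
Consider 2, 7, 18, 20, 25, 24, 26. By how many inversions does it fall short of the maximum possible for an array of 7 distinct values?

20

Maximum inversions for 7 distinct elements is C(7, 2) = 7·6/2 = 21.
Current inversions — for each element, count later smaller elements:
2: 0
7: 0
18: 0
20: 0
25: 1
24: 0
26: 0
Current total: 0 + 0 + 0 + 0 + 1 + 0 + 0 = 1
Shortfall: 21 − 1 = 20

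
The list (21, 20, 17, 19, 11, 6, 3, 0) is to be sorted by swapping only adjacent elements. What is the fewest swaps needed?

Minimum adjacent swaps = number of inversions (each swap of adjacent out-of-order elements removes one inversion and no swap can remove more).
Count inversions — for each element, later elements that are smaller:
21: 20, 17, 19, 11, 6, 3, 0 → 7
20: 17, 19, 11, 6, 3, 0 → 6
17: 11, 6, 3, 0 → 4
19: 11, 6, 3, 0 → 4
11: 6, 3, 0 → 3
6: 3, 0 → 2
3: 0 → 1
0: none → 0
Total inversions: 7 + 6 + 4 + 4 + 3 + 2 + 1 + 0 = 27

27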